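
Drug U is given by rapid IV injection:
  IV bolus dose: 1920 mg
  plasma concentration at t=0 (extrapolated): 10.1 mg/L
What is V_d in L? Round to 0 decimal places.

Vd = Dose / C₀ = 1920 / 10.1 = 190.1 L

190 L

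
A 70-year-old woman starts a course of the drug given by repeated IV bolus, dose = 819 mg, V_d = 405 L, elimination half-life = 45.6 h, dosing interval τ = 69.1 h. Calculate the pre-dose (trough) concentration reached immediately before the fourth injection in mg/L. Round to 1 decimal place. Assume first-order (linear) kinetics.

1.0 mg/L

C₀ per dose = Dose / Vd = 819 / 405 = 2.022 mg/L
k = ln2 / t½ = 0.693147 / 45.6 = 0.01520 h⁻¹
Fraction remaining after one interval: r = e^(−kτ) = e^(−0.01520 × 69.1) = 0.3498
Before dose 4, 3 doses have been given (aged 1τ, 2τ, 3τ).
C_trough = C₀ × (r + r² + … + r^3) = C₀ × r(1−r^3)/(1−r)
        = 2.022 × 0.3498 × (1 − 0.04280) / (1 − 0.3498) = 1.041 mg/L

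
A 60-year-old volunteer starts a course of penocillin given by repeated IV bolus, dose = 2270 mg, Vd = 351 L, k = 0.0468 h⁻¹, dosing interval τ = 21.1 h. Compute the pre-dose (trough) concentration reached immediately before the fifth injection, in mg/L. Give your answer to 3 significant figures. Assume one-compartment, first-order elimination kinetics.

3.77 mg/L

C₀ per dose = Dose / Vd = 2270 / 351 = 6.467 mg/L
Fraction remaining after one interval: r = e^(−kτ) = e^(−0.04680 × 21.1) = 0.3725
Before dose 5, 4 doses have been given (aged 1τ, 2τ, 3τ, 4τ).
C_trough = C₀ × (r + r² + … + r^4) = C₀ × r(1−r^4)/(1−r)
        = 6.467 × 0.3725 × (1 − 0.01925) / (1 − 0.3725) = 3.765 mg/L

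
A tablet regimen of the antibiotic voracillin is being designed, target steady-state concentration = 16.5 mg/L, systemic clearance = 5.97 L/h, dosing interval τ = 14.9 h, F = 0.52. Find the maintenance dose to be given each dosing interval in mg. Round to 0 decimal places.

2823 mg

At steady state, F × (Dose/τ) = Css × CL.
Dose = Css × CL × τ / F = 16.5 × 5.970 × 14.9 / 0.52 = 2823 mg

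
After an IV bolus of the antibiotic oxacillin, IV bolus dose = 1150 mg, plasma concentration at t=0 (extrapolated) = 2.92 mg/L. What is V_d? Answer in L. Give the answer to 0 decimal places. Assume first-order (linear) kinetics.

394 L

Vd = Dose / C₀ = 1150 / 2.92 = 393.8 L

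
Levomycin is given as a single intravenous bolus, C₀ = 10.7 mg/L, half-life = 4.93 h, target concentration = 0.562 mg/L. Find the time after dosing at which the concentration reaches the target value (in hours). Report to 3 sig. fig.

21.0 h

k = ln2 / t½ = 0.693147 / 4.93 = 0.1406 h⁻¹
t = ln(C₀ / C) / k = ln(10.70 / 0.562) / 0.1406
  = ln(19.04) / 0.1406 = 2.947 / 0.1406 = 20.96 h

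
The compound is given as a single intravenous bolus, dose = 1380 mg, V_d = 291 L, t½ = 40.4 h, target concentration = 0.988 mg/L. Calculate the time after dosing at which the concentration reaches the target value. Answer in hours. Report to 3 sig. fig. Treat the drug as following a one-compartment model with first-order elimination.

C₀ = Dose / Vd = 1380 / 291 = 4.742 mg/L
k = ln2 / t½ = 0.693147 / 40.4 = 0.01716 h⁻¹
t = ln(C₀ / C) / k = ln(4.742 / 0.988) / 0.01716
  = ln(4.800) / 0.01716 = 1.569 / 0.01716 = 91.43 h

91.4 h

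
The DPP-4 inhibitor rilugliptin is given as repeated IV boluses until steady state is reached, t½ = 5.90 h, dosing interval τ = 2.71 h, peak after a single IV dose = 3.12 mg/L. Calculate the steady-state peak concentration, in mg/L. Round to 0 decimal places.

11 mg/L

k = ln2 / t½ = 0.693147 / 5.90 = 0.1175 h⁻¹
e^(−kτ) = e^(−0.1175 × 2.71) = 0.7273
Accumulation ratio R = 1 / (1 − e^(−kτ)) = 1 / (1 − 0.7273) = 3.667
Steady-state peak = C₀ × R = 3.12 × 3.667 = 11.44 mg/L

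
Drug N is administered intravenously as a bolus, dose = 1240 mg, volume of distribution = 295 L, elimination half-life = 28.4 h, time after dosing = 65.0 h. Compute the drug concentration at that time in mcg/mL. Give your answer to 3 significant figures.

C₀ = Dose / Vd = 1240 / 295 = 4.203 mg/L
k = ln2 / t½ = 0.693147 / 28.4 = 0.02441 h⁻¹
C = C₀ · e^(−k·t) = 4.203 × e^(−0.02441 × 65.0)
  = 4.203 × 0.2046 = 0.8599 mg/L
(0.8599 mg/L = 0.8599 mcg/mL)

0.860 mcg/mL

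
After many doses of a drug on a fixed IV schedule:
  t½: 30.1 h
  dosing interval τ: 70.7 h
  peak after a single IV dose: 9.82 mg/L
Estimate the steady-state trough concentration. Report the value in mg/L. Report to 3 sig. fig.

k = ln2 / t½ = 0.693147 / 30.1 = 0.02303 h⁻¹
e^(−kτ) = e^(−0.02303 × 70.7) = 0.1963
Accumulation ratio R = 1 / (1 − e^(−kτ)) = 1 / (1 − 0.1963) = 1.244
Steady-state trough = C₀ × R × e^(−kτ) = 9.82 × 1.244 × 0.1963 = 2.398 mg/L

2.40 mg/L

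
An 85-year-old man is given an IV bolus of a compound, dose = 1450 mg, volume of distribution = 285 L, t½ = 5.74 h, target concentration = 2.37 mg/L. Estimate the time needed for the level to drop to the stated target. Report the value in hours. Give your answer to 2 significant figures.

C₀ = Dose / Vd = 1450 / 285 = 5.088 mg/L
k = ln2 / t½ = 0.693147 / 5.74 = 0.1208 h⁻¹
t = ln(C₀ / C) / k = ln(5.088 / 2.37) / 0.1208
  = ln(2.147) / 0.1208 = 0.7641 / 0.1208 = 6.325 h

6.3 h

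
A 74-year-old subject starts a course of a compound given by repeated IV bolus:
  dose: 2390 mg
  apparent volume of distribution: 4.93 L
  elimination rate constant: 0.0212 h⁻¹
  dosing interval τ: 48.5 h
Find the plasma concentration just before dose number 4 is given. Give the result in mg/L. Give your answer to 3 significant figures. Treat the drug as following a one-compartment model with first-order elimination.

258 mg/L

C₀ per dose = Dose / Vd = 2390 / 4.93 = 484.8 mg/L
Fraction remaining after one interval: r = e^(−kτ) = e^(−0.02120 × 48.5) = 0.3577
Before dose 4, 3 doses have been given (aged 1τ, 2τ, 3τ).
C_trough = C₀ × (r + r² + … + r^3) = C₀ × r(1−r^3)/(1−r)
        = 484.8 × 0.3577 × (1 − 0.04577) / (1 − 0.3577) = 257.6 mg/L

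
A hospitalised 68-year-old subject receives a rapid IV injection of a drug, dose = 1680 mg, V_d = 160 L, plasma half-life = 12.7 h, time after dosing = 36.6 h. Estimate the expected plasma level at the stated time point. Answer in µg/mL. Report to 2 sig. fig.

C₀ = Dose / Vd = 1680 / 160 = 10.50 mg/L
k = ln2 / t½ = 0.693147 / 12.7 = 0.05458 h⁻¹
C = C₀ · e^(−k·t) = 10.50 × e^(−0.05458 × 36.6)
  = 10.50 × 0.1357 = 1.425 mg/L
(1.425 mg/L = 1.425 µg/mL)

1.4 µg/mL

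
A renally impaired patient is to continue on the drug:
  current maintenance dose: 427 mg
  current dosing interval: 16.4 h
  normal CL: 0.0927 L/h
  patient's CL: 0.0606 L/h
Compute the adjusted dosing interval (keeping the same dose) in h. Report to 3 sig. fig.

To keep the same average steady-state level, dosing rate must scale with clearance.
CL ratio = 0.0606 / 0.0927 = 0.6537
New interval (same dose) = 16.4 / 0.6537 = 25.09 h

25.1 h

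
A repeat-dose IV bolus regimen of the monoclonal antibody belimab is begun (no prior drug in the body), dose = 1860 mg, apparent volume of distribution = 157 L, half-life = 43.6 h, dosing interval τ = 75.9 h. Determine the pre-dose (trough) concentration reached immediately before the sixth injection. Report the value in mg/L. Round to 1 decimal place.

5.0 mg/L

C₀ per dose = Dose / Vd = 1860 / 157 = 11.85 mg/L
k = ln2 / t½ = 0.693147 / 43.6 = 0.01590 h⁻¹
Fraction remaining after one interval: r = e^(−kτ) = e^(−0.01590 × 75.9) = 0.2992
Before dose 6, 5 doses have been given (aged 1τ, 2τ, 3τ, 4τ, 5τ).
C_trough = C₀ × (r + r² + … + r^5) = C₀ × r(1−r^5)/(1−r)
        = 11.85 × 0.2992 × (1 − 0.002398) / (1 − 0.2992) = 5.047 mg/L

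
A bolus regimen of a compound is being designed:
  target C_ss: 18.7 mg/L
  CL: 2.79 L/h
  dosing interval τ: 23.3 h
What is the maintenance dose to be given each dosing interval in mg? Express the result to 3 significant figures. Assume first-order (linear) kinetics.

At steady state, Dose/τ = Css × CL.
Dose = Css × CL × τ = 18.7 × 2.790 × 23.3 = 1216 mg

1220 mg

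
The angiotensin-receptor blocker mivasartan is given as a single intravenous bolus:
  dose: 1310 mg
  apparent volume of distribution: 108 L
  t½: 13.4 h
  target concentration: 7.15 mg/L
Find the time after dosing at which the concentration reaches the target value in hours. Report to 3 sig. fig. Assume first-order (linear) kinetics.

10.2 h

C₀ = Dose / Vd = 1310 / 108 = 12.13 mg/L
k = ln2 / t½ = 0.693147 / 13.4 = 0.05173 h⁻¹
t = ln(C₀ / C) / k = ln(12.13 / 7.15) / 0.05173
  = ln(1.697) / 0.05173 = 0.5289 / 0.05173 = 10.22 h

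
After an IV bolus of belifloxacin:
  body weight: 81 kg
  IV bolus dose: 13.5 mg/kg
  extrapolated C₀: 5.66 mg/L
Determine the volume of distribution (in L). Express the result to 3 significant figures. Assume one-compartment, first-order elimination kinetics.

Dose = 13.5 × 81 = 1094 mg
Vd = Dose / C₀ = 1094 / 5.66 = 193.3 L

193 L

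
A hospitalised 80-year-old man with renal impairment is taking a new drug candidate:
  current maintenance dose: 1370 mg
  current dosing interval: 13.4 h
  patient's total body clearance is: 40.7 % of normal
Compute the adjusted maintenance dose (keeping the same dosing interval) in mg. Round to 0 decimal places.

558 mg

To keep the same average steady-state level, dosing rate must scale with clearance.
CL ratio = 40.7 / 100 = 0.4070
New dose (same interval) = 1370 × 0.4070 = 557.6 mg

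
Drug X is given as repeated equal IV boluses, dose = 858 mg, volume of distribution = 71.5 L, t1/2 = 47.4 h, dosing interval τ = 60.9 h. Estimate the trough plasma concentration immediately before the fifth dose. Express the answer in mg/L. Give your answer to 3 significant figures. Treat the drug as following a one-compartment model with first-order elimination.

8.12 mg/L

C₀ per dose = Dose / Vd = 858 / 71.5 = 12.00 mg/L
k = ln2 / t½ = 0.693147 / 47.4 = 0.01462 h⁻¹
Fraction remaining after one interval: r = e^(−kτ) = e^(−0.01462 × 60.9) = 0.4105
Before dose 5, 4 doses have been given (aged 1τ, 2τ, 3τ, 4τ).
C_trough = C₀ × (r + r² + … + r^4) = C₀ × r(1−r^4)/(1−r)
        = 12.00 × 0.4105 × (1 − 0.02840) / (1 − 0.4105) = 8.119 mg/L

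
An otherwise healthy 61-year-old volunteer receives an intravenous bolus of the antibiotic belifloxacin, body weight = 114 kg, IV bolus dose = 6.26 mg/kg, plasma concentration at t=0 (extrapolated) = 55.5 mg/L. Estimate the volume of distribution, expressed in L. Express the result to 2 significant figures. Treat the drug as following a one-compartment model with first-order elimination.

13 L

Dose = 6.26 × 114 = 713.6 mg
Vd = Dose / C₀ = 713.6 / 55.5 = 12.86 L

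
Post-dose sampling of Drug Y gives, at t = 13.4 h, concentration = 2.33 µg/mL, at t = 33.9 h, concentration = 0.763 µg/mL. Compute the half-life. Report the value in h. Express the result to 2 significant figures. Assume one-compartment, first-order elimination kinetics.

13 h

k = ln(C₁/C₂) / (t₂ − t₁) = ln(2.33/0.763) / (33.9 − 13.4)
  = 1.116 / 20.50 = 0.05444 h⁻¹
t½ = ln2 / k = 0.693147 / 0.05444 = 12.73 h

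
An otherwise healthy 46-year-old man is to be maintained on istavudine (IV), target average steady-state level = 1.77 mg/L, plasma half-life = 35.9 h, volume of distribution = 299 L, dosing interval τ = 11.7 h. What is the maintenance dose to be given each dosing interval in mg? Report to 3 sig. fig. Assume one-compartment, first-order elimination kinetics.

120 mg

k = ln2 / t½ = 0.693147 / 35.9 = 0.01931 h⁻¹
CL = k × Vd = 0.01931 × 299 = 5.774 L/h
At steady state, Dose/τ = Css × CL.
Dose = Css × CL × τ = 1.77 × 5.774 × 11.7 = 119.6 mg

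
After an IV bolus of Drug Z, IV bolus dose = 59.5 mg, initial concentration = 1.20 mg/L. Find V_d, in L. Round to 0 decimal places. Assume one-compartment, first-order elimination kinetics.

50 L

Vd = Dose / C₀ = 59.50 / 1.20 = 49.58 L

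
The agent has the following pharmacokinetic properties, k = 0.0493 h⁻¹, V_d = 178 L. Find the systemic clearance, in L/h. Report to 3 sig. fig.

CL = k × Vd = 0.0493 × 178 = 8.775 L/h

8.78 L/h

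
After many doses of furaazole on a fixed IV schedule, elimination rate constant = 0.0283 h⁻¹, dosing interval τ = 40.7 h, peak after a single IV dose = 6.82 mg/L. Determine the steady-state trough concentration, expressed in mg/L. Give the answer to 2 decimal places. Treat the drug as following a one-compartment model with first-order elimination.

e^(−kτ) = e^(−0.02830 × 40.7) = 0.3161
Accumulation ratio R = 1 / (1 − e^(−kτ)) = 1 / (1 − 0.3161) = 1.462
Steady-state trough = C₀ × R × e^(−kτ) = 6.82 × 1.462 × 0.3161 = 3.152 mg/L

3.15 mg/L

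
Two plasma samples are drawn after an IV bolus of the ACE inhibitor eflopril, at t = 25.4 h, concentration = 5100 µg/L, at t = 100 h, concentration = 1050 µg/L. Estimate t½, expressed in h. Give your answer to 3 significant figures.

32.7 h

k = ln(C₁/C₂) / (t₂ − t₁) = ln(5100/1050) / (100 − 25.4)
  = 1.580 / 74.60 = 0.02118 h⁻¹
t½ = ln2 / k = 0.693147 / 0.02118 = 32.73 h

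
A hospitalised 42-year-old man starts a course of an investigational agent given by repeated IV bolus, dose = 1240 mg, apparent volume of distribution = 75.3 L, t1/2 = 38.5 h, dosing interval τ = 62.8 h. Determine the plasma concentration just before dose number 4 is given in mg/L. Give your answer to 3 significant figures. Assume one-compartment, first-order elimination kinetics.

C₀ per dose = Dose / Vd = 1240 / 75.3 = 16.47 mg/L
k = ln2 / t½ = 0.693147 / 38.5 = 0.01800 h⁻¹
Fraction remaining after one interval: r = e^(−kτ) = e^(−0.01800 × 62.8) = 0.3229
Before dose 4, 3 doses have been given (aged 1τ, 2τ, 3τ).
C_trough = C₀ × (r + r² + … + r^3) = C₀ × r(1−r^3)/(1−r)
        = 16.47 × 0.3229 × (1 − 0.03367) / (1 − 0.3229) = 7.590 mg/L

7.59 mg/L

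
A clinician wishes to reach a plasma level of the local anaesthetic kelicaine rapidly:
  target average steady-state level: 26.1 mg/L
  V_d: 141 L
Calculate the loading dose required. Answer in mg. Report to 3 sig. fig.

LD = Css × Vd = 26.1 × 141 = 3680 mg

3680 mg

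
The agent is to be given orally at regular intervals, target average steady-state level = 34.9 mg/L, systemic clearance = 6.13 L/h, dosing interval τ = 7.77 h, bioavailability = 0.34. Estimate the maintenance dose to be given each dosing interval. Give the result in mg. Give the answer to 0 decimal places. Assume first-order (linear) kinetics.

4889 mg

At steady state, F × (Dose/τ) = Css × CL.
Dose = Css × CL × τ / F = 34.9 × 6.130 × 7.77 / 0.34 = 4889 mg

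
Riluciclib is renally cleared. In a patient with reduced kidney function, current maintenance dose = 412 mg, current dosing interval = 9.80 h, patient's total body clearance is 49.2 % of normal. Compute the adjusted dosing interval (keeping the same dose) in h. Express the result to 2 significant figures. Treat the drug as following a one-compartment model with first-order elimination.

To keep the same average steady-state level, dosing rate must scale with clearance.
CL ratio = 49.2 / 100 = 0.4920
New interval (same dose) = 9.80 / 0.4920 = 19.92 h

20 h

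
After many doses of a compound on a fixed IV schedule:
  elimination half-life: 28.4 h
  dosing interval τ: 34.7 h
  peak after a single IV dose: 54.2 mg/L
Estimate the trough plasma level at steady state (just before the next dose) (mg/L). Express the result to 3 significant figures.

k = ln2 / t½ = 0.693147 / 28.4 = 0.02441 h⁻¹
e^(−kτ) = e^(−0.02441 × 34.7) = 0.4287
Accumulation ratio R = 1 / (1 − e^(−kτ)) = 1 / (1 − 0.4287) = 1.750
Steady-state trough = C₀ × R × e^(−kτ) = 54.2 × 1.750 × 0.4287 = 40.66 mg/L

40.7 mg/L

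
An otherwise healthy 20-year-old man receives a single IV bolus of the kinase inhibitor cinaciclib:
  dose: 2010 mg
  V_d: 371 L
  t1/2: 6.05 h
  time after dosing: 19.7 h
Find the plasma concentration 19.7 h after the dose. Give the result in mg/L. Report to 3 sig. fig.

0.567 mg/L

C₀ = Dose / Vd = 2010 / 371 = 5.418 mg/L
k = ln2 / t½ = 0.693147 / 6.05 = 0.1146 h⁻¹
C = C₀ · e^(−k·t) = 5.418 × e^(−0.1146 × 19.7)
  = 5.418 × 0.1046 = 0.5667 mg/L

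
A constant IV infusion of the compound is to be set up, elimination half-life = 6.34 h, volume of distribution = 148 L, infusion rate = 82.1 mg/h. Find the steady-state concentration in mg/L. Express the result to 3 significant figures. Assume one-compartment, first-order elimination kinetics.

k = ln2 / t½ = 0.693147 / 6.34 = 0.1093 h⁻¹
CL = k × Vd = 0.1093 × 148 = 16.18 L/h
At steady state Css = R₀ / CL = 82.1 / 16.18 = 5.074 mg/L

5.07 mg/L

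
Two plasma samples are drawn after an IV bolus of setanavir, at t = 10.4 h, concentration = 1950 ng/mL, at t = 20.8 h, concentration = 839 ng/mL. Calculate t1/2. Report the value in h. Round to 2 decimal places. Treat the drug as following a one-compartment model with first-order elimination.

8.55 h

k = ln(C₁/C₂) / (t₂ − t₁) = ln(1950/839) / (20.8 − 10.4)
  = 0.8434 / 10.40 = 0.08110 h⁻¹
t½ = ln2 / k = 0.693147 / 0.08110 = 8.547 h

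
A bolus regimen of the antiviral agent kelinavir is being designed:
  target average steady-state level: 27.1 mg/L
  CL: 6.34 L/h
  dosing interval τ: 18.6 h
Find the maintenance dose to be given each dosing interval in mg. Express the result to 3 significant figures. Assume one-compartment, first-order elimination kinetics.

3200 mg

At steady state, Dose/τ = Css × CL.
Dose = Css × CL × τ = 27.1 × 6.340 × 18.6 = 3196 mg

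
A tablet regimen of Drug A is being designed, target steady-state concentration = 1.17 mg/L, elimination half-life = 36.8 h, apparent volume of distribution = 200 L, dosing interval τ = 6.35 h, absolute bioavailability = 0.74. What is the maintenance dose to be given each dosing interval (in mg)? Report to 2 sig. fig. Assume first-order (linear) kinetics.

38 mg

k = ln2 / t½ = 0.693147 / 36.8 = 0.01884 h⁻¹
CL = k × Vd = 0.01884 × 200 = 3.768 L/h
At steady state, F × (Dose/τ) = Css × CL.
Dose = Css × CL × τ / F = 1.17 × 3.768 × 6.35 / 0.74 = 37.83 mg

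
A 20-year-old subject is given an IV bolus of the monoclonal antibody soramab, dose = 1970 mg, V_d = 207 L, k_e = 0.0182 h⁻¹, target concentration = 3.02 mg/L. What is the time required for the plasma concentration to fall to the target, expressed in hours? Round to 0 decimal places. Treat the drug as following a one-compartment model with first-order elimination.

C₀ = Dose / Vd = 1970 / 207 = 9.517 mg/L
t = ln(C₀ / C) / k = ln(9.517 / 3.02) / 0.01820
  = ln(3.151) / 0.01820 = 1.148 / 0.01820 = 63.08 h

63 h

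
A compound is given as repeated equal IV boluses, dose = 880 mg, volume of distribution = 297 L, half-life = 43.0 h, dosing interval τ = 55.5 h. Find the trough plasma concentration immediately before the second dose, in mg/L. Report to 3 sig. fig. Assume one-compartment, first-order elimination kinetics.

C₀ per dose = Dose / Vd = 880 / 297 = 2.963 mg/L
k = ln2 / t½ = 0.693147 / 43.0 = 0.01612 h⁻¹
Fraction remaining after one interval: r = e^(−kτ) = e^(−0.01612 × 55.5) = 0.4087
Before dose 2, 1 dose has been given (aged 1τ).
C_trough = C₀ × r = 2.963 × 0.4087 = 1.211 mg/L

1.21 mg/L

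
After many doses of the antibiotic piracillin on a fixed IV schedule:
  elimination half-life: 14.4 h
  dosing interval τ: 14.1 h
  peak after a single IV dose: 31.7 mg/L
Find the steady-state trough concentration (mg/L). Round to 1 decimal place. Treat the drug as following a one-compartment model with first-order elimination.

32.6 mg/L

k = ln2 / t½ = 0.693147 / 14.4 = 0.04814 h⁻¹
e^(−kτ) = e^(−0.04814 × 14.1) = 0.5072
Accumulation ratio R = 1 / (1 − e^(−kτ)) = 1 / (1 − 0.5072) = 2.029
Steady-state trough = C₀ × R × e^(−kτ) = 31.7 × 2.029 × 0.5072 = 32.62 mg/L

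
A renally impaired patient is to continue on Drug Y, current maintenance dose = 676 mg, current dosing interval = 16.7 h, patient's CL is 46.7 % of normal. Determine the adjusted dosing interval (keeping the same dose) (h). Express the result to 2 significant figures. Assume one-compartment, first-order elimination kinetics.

To keep the same average steady-state level, dosing rate must scale with clearance.
CL ratio = 46.7 / 100 = 0.4670
New interval (same dose) = 16.7 / 0.4670 = 35.76 h

36 h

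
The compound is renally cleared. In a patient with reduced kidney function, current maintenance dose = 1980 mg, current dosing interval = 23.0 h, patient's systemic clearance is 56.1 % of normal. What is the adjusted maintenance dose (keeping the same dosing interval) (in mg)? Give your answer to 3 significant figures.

To keep the same average steady-state level, dosing rate must scale with clearance.
CL ratio = 56.1 / 100 = 0.5610
New dose (same interval) = 1980 × 0.5610 = 1111 mg

1110 mg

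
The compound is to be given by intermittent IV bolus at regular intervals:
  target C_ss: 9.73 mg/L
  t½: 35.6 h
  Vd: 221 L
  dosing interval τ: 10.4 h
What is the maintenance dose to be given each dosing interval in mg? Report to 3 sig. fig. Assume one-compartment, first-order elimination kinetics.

k = ln2 / t½ = 0.693147 / 35.6 = 0.01947 h⁻¹
CL = k × Vd = 0.01947 × 221 = 4.303 L/h
At steady state, Dose/τ = Css × CL.
Dose = Css × CL × τ = 9.73 × 4.303 × 10.4 = 435.4 mg

435 mg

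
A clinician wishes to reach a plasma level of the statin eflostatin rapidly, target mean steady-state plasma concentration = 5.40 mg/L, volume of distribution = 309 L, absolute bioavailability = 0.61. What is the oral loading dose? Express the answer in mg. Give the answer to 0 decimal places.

2735 mg

LD = Css × Vd / F = 5.40 × 309 / 0.61 = 2735 mg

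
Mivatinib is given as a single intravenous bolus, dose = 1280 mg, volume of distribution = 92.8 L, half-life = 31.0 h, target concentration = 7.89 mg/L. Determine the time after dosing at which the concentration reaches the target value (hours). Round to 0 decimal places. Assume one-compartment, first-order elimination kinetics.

25 h

C₀ = Dose / Vd = 1280 / 92.8 = 13.79 mg/L
k = ln2 / t½ = 0.693147 / 31.0 = 0.02236 h⁻¹
t = ln(C₀ / C) / k = ln(13.79 / 7.89) / 0.02236
  = ln(1.748) / 0.02236 = 0.5585 / 0.02236 = 24.98 h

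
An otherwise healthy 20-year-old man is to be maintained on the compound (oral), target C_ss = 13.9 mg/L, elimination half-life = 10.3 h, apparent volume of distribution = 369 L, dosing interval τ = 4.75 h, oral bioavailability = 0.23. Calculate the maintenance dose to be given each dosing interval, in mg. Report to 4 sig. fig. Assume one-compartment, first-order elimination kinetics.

k = ln2 / t½ = 0.693147 / 10.3 = 0.06730 h⁻¹
CL = k × Vd = 0.06730 × 369 = 24.83 L/h
At steady state, F × (Dose/τ) = Css × CL.
Dose = Css × CL × τ / F = 13.9 × 24.83 × 4.75 / 0.23 = 7128 mg

7128 mg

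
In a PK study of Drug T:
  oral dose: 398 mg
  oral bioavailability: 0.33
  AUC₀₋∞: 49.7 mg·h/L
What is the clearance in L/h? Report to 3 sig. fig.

CL = F·Dose / AUC = 0.33 × 398 / 49.7 = 2.643 L/h

2.64 L/h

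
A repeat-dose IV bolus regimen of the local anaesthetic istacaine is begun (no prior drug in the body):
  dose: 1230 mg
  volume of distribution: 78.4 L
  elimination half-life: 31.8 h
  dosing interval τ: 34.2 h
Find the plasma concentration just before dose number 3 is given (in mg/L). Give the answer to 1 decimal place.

C₀ per dose = Dose / Vd = 1230 / 78.4 = 15.69 mg/L
k = ln2 / t½ = 0.693147 / 31.8 = 0.02180 h⁻¹
Fraction remaining after one interval: r = e^(−kτ) = e^(−0.02180 × 34.2) = 0.4745
Before dose 3, 2 doses have been given (aged 1τ, 2τ).
C_trough = C₀ × (r + r²) = 15.69 × (0.4745 + 0.2252) = 10.98 mg/L

11.0 mg/L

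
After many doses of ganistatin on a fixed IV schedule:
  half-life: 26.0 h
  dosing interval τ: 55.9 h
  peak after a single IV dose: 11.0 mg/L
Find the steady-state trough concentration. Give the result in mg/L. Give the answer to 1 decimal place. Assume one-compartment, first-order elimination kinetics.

k = ln2 / t½ = 0.693147 / 26.0 = 0.02666 h⁻¹
e^(−kτ) = e^(−0.02666 × 55.9) = 0.2253
Accumulation ratio R = 1 / (1 − e^(−kτ)) = 1 / (1 − 0.2253) = 1.291
Steady-state trough = C₀ × R × e^(−kτ) = 11.0 × 1.291 × 0.2253 = 3.199 mg/L

3.2 mg/L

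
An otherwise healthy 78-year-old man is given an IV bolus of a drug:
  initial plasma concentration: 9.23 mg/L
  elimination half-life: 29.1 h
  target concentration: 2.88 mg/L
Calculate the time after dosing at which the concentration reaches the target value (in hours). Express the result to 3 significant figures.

48.9 h

k = ln2 / t½ = 0.693147 / 29.1 = 0.02382 h⁻¹
t = ln(C₀ / C) / k = ln(9.230 / 2.88) / 0.02382
  = ln(3.205) / 0.02382 = 1.165 / 0.02382 = 48.91 h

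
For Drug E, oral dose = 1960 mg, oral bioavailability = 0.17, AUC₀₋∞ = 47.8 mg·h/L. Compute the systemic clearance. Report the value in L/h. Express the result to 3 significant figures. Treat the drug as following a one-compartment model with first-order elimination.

CL = F·Dose / AUC = 0.17 × 1960 / 47.8 = 6.971 L/h

6.97 L/h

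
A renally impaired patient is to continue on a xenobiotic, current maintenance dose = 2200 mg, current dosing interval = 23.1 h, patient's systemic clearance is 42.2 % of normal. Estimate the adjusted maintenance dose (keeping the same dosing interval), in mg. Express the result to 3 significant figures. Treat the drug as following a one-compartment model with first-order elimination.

To keep the same average steady-state level, dosing rate must scale with clearance.
CL ratio = 42.2 / 100 = 0.4220
New dose (same interval) = 2200 × 0.4220 = 928.4 mg

928 mg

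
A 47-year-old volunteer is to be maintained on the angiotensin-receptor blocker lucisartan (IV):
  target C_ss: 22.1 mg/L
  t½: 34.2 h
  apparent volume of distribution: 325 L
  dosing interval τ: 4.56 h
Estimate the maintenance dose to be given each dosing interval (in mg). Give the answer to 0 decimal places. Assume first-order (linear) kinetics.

664 mg

k = ln2 / t½ = 0.693147 / 34.2 = 0.02027 h⁻¹
CL = k × Vd = 0.02027 × 325 = 6.588 L/h
At steady state, Dose/τ = Css × CL.
Dose = Css × CL × τ = 22.1 × 6.588 × 4.56 = 663.9 mg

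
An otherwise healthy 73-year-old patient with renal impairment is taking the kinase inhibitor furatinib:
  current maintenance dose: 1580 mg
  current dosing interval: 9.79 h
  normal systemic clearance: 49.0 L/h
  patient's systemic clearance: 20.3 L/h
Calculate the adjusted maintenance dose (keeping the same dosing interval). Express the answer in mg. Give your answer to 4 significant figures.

To keep the same average steady-state level, dosing rate must scale with clearance.
CL ratio = 20.3 / 49.0 = 0.4143
New dose (same interval) = 1580 × 0.4143 = 654.6 mg

654.6 mg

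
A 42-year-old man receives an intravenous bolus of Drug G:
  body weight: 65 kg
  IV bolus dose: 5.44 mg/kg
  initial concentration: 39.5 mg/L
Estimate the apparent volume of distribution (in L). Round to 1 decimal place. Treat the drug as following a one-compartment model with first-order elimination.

9.0 L

Dose = 5.44 × 65 = 353.6 mg
Vd = Dose / C₀ = 353.6 / 39.5 = 8.952 L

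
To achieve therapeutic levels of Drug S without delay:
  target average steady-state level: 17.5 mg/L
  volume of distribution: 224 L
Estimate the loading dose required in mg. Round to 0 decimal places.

LD = Css × Vd = 17.5 × 224 = 3920 mg

3920 mg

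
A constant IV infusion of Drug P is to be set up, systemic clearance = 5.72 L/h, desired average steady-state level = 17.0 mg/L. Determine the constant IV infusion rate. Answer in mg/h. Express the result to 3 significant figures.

At steady state, infusion rate R₀ = Css × CL = 17.0 × 5.720 = 97.24 mg/h

97.2 mg/h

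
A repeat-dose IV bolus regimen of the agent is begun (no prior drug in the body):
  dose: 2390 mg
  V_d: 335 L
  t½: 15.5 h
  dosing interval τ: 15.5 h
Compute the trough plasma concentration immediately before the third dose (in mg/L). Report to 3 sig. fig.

C₀ per dose = Dose / Vd = 2390 / 335 = 7.134 mg/L
k = ln2 / t½ = 0.693147 / 15.5 = 0.04472 h⁻¹
Fraction remaining after one interval: r = e^(−kτ) = e^(−0.04472 × 15.5) = 0.5000
Before dose 3, 2 doses have been given (aged 1τ, 2τ).
C_trough = C₀ × (r + r²) = 7.134 × (0.5000 + 0.2500) = 5.351 mg/L

5.35 mg/L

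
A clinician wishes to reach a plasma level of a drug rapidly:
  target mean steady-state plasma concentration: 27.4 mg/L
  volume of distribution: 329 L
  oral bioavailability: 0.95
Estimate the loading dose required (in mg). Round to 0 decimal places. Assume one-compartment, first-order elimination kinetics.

9489 mg

LD = Css × Vd / F = 27.4 × 329 / 0.95 = 9489 mg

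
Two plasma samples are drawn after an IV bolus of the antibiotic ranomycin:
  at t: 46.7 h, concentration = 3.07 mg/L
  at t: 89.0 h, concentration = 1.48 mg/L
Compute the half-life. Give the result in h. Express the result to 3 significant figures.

k = ln(C₁/C₂) / (t₂ − t₁) = ln(3.07/1.48) / (89.0 − 46.7)
  = 0.7296 / 42.30 = 0.01725 h⁻¹
t½ = ln2 / k = 0.693147 / 0.01725 = 40.18 h

40.2 h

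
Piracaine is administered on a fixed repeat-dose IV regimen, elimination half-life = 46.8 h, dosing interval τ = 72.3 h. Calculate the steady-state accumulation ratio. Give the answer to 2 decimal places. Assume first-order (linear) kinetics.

k = ln2 / t½ = 0.693147 / 46.8 = 0.01481 h⁻¹
e^(−kτ) = e^(−0.01481 × 72.3) = 0.3427
Accumulation ratio R = 1 / (1 − e^(−kτ)) = 1 / (1 − 0.3427) = 1.521

1.52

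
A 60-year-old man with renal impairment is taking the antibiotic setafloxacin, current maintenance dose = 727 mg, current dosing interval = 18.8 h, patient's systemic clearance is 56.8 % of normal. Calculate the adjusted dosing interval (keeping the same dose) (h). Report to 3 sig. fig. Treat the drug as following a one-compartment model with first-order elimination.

To keep the same average steady-state level, dosing rate must scale with clearance.
CL ratio = 56.8 / 100 = 0.5680
New interval (same dose) = 18.8 / 0.5680 = 33.10 h

33.1 h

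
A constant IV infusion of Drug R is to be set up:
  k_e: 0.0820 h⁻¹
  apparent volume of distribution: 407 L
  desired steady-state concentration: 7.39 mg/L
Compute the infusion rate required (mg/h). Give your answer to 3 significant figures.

CL = k × Vd = 0.08200 × 407 = 33.37 L/h
At steady state, infusion rate R₀ = Css × CL = 7.39 × 33.37 = 246.6 mg/h

247 mg/h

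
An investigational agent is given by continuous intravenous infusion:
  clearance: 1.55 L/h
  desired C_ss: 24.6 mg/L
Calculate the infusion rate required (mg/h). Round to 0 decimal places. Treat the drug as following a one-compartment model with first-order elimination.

38 mg/h

At steady state, infusion rate R₀ = Css × CL = 24.6 × 1.550 = 38.13 mg/h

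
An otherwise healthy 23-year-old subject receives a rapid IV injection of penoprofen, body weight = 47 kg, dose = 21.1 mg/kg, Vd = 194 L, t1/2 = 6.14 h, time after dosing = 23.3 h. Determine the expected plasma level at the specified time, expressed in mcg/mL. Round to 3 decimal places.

Total dose = 21.1 × 47 = 991.7 mg
C₀ = Dose / Vd = 991.7 / 194 = 5.112 mg/L
k = ln2 / t½ = 0.693147 / 6.14 = 0.1129 h⁻¹
C = C₀ · e^(−k·t) = 5.112 × e^(−0.1129 × 23.3)
  = 5.112 × 0.07204 = 0.3683 mg/L
(0.3683 mg/L = 0.3683 mcg/mL)

0.368 mcg/mL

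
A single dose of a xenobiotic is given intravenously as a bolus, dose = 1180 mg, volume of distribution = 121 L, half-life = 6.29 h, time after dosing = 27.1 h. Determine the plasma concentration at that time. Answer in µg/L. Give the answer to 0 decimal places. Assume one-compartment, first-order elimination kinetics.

C₀ = Dose / Vd = 1180 / 121 = 9.752 mg/L
k = ln2 / t½ = 0.693147 / 6.29 = 0.1102 h⁻¹
C = C₀ · e^(−k·t) = 9.752 × e^(−0.1102 × 27.1)
  = 9.752 × 0.05047 = 0.4922 mg/L
Convert: 0.4922 mg/L × 1000 = 492.2 µg/L

492 µg/L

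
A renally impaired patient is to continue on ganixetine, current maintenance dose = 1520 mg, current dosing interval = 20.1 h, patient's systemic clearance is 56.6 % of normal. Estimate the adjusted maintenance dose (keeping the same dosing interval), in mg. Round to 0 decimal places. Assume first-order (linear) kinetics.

860 mg

To keep the same average steady-state level, dosing rate must scale with clearance.
CL ratio = 56.6 / 100 = 0.5660
New dose (same interval) = 1520 × 0.5660 = 860.3 mg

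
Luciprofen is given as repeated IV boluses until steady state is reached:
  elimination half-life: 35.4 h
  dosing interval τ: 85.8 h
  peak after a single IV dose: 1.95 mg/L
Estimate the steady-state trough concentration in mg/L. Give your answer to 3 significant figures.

0.447 mg/L

k = ln2 / t½ = 0.693147 / 35.4 = 0.01958 h⁻¹
e^(−kτ) = e^(−0.01958 × 85.8) = 0.1864
Accumulation ratio R = 1 / (1 − e^(−kτ)) = 1 / (1 − 0.1864) = 1.229
Steady-state trough = C₀ × R × e^(−kτ) = 1.95 × 1.229 × 0.1864 = 0.4467 mg/L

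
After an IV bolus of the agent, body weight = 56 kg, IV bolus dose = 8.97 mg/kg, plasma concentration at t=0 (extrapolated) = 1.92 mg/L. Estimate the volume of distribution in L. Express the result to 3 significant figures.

Dose = 8.97 × 56 = 502.3 mg
Vd = Dose / C₀ = 502.3 / 1.92 = 261.6 L

262 L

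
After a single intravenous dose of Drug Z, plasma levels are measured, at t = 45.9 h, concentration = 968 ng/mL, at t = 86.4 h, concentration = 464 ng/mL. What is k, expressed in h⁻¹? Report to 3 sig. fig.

k = ln(C₁/C₂) / (t₂ − t₁) = ln(968/464) / (86.4 − 45.9)
  = 0.7353 / 40.50 = 0.01816 h⁻¹

0.0182 h⁻¹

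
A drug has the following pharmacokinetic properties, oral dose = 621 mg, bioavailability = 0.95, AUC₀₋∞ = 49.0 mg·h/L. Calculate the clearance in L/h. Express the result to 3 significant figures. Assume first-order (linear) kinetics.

CL = F·Dose / AUC = 0.95 × 621 / 49.0 = 12.04 L/h

12.0 L/h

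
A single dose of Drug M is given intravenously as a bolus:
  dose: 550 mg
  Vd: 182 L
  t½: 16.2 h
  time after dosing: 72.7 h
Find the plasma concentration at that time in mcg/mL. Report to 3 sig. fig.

C₀ = Dose / Vd = 550.0 / 182 = 3.022 mg/L
k = ln2 / t½ = 0.693147 / 16.2 = 0.04279 h⁻¹
C = C₀ · e^(−k·t) = 3.022 × e^(−0.04279 × 72.7)
  = 3.022 × 0.04456 = 0.1347 mg/L
(0.1347 mg/L = 0.1347 mcg/mL)

0.135 mcg/mL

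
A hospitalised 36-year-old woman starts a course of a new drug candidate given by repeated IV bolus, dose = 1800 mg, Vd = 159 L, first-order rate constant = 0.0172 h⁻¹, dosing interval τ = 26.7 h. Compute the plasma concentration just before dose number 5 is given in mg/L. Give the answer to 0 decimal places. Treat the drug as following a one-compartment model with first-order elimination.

16 mg/L

C₀ per dose = Dose / Vd = 1800 / 159 = 11.32 mg/L
Fraction remaining after one interval: r = e^(−kτ) = e^(−0.01720 × 26.7) = 0.6318
Before dose 5, 4 doses have been given (aged 1τ, 2τ, 3τ, 4τ).
C_trough = C₀ × (r + r² + … + r^4) = C₀ × r(1−r^4)/(1−r)
        = 11.32 × 0.6318 × (1 − 0.1593) / (1 − 0.6318) = 16.33 mg/L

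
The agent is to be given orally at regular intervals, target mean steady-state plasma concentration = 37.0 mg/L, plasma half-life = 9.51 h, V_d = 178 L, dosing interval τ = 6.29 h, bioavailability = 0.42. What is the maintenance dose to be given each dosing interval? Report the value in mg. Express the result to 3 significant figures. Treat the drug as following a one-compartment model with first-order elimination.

7190 mg

k = ln2 / t½ = 0.693147 / 9.51 = 0.07289 h⁻¹
CL = k × Vd = 0.07289 × 178 = 12.97 L/h
At steady state, F × (Dose/τ) = Css × CL.
Dose = Css × CL × τ / F = 37.0 × 12.97 × 6.29 / 0.42 = 7187 mg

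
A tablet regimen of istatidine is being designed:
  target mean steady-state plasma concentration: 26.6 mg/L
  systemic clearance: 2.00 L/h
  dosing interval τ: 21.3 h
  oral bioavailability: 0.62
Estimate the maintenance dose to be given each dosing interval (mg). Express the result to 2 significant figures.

1800 mg

At steady state, F × (Dose/τ) = Css × CL.
Dose = Css × CL × τ / F = 26.6 × 2.000 × 21.3 / 0.62 = 1828 mg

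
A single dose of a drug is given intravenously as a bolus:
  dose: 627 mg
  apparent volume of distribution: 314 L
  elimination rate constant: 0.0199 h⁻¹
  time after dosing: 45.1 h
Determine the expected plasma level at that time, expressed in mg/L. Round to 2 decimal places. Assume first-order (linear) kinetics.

0.81 mg/L

C₀ = Dose / Vd = 627.0 / 314 = 1.997 mg/L
C = C₀ · e^(−k·t) = 1.997 × e^(−0.01990 × 45.1)
  = 1.997 × 0.4076 = 0.8140 mg/L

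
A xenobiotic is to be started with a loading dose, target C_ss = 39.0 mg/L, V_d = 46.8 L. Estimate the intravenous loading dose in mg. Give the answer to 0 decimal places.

LD = Css × Vd = 39.0 × 46.8 = 1825 mg

1825 mg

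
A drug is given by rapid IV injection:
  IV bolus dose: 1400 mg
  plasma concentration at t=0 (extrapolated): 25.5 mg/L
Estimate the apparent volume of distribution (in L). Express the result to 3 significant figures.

Vd = Dose / C₀ = 1400 / 25.5 = 54.90 L

54.9 L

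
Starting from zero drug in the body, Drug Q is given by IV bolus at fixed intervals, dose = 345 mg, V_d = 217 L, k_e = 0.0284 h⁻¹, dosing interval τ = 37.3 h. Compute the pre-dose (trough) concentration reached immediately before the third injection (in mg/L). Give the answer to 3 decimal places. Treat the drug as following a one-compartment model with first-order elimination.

0.742 mg/L

C₀ per dose = Dose / Vd = 345 / 217 = 1.590 mg/L
Fraction remaining after one interval: r = e^(−kτ) = e^(−0.02840 × 37.3) = 0.3467
Before dose 3, 2 doses have been given (aged 1τ, 2τ).
C_trough = C₀ × (r + r²) = 1.590 × (0.3467 + 0.1202) = 0.7424 mg/L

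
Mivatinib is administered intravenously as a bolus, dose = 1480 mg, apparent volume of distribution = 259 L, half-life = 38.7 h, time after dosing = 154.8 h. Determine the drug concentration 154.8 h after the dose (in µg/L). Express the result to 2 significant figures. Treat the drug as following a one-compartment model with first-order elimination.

360 µg/L

C₀ = Dose / Vd = 1480 / 259 = 5.714 mg/L
k = ln2 / t½ = 0.693147 / 38.7 = 0.01791 h⁻¹
t / t½ = 154.8 / 38.7 = 4 half-lives
C = C₀ × (1/2)^4 = 5.714 × 0.06250 = 0.3571 mg/L
Convert: 0.3571 mg/L × 1000 = 357.1 µg/L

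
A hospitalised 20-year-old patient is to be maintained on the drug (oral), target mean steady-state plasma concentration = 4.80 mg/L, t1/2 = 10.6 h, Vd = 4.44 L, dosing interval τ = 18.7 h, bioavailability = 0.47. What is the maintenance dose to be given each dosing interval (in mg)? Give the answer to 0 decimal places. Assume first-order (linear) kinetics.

55 mg

k = ln2 / t½ = 0.693147 / 10.6 = 0.06539 h⁻¹
CL = k × Vd = 0.06539 × 4.44 = 0.2903 L/h
At steady state, F × (Dose/τ) = Css × CL.
Dose = Css × CL × τ / F = 4.80 × 0.2903 × 18.7 / 0.47 = 55.44 mg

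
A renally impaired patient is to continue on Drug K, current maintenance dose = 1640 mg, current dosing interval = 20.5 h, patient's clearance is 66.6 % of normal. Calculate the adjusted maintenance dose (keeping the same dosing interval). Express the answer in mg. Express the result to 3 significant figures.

1090 mg

To keep the same average steady-state level, dosing rate must scale with clearance.
CL ratio = 66.6 / 100 = 0.6660
New dose (same interval) = 1640 × 0.6660 = 1092 mg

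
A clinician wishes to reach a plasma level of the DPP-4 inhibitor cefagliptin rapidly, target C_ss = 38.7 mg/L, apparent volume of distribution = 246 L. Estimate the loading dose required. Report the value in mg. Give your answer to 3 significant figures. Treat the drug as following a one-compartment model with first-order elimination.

9520 mg

LD = Css × Vd = 38.7 × 246 = 9520 mg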